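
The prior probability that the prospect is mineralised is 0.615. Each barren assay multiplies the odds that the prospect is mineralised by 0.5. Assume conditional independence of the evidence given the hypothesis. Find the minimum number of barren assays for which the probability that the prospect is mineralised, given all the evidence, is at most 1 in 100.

Prior odds = 0.615/0.385 = 123/77.
Likelihood ratio per barren assay = 0.5.
Target posterior odds = 0.01/0.99 = 1/99.
Need (123/77) × 0.5ⁿ ≤ 1/99, i.e. 0.5ⁿ ≤ 7/1107.
0.5⁷ = 0.0078125 is still above 7/1107 but 0.5⁸ = 0.00390625 is at or below it, so n = 8.

8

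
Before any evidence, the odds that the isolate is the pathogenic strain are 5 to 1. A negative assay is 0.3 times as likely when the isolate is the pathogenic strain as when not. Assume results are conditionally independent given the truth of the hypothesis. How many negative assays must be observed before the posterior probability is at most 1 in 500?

Prior odds = 5.
Likelihood ratio per negative assay = 0.3.
Target odds: 0.002 ÷ 0.998 = 1/499.
Require 0.3ⁿ ≤ 1/499 ÷ 5 = 1/2495.
0.3⁶ = 729/1000000 is still above 1/2495 but 0.3⁷ = 2187/10000000 is at or below it, so n = 7.

7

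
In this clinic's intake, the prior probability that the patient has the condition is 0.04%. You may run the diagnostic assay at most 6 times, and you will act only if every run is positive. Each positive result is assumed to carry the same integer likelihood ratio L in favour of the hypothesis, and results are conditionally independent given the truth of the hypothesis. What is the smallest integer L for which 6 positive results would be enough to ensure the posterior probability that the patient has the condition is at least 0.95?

Prior odds = 0.0004/0.9996 = 1/2499.
Target odds = 0.95/0.05 = 19.
Need L⁶ ≥ 19 ÷ (1/2499) = 47481.
6⁶ = 46656 < 47481 ≤ 117649 = 7⁶, so L = 7.

7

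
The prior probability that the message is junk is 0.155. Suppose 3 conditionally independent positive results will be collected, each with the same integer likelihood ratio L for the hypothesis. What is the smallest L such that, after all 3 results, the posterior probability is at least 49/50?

7

Prior odds = 0.155/0.845 = 31/169.
Target odds = 0.98/0.02 = 49.
Need L³ ≥ 49 ÷ (31/169) = 8281/31.
6³ = 216 < 8281/31 ≤ 343 = 7³, so L = 7.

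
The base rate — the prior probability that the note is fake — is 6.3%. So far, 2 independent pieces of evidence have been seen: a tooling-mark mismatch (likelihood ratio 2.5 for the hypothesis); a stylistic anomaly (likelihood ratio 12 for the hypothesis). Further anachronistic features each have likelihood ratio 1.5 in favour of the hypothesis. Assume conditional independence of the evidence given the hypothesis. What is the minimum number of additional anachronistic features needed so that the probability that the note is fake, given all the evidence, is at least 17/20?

Prior odds = 0.063/0.937 = 63/937.
Combined Bayes factor of the evidence already in hand = 2.5 × 12 = 30.
Odds after that evidence = (63/937) × 30 = 1890/937.
Target odds = 0.85/0.15 = 17/3.
Need 1.5ⁿ ≥ 17/3 ÷ (1890/937) = 15929/5670.
1.5² = 2.25 falls short of 15929/5670 but 1.5³ = 3.375 reaches it, so n = 3.

3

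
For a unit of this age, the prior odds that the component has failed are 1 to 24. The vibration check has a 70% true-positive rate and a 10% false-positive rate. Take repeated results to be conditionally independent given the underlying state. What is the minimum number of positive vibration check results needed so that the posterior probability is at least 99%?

Prior odds = 1/24.
Likelihood ratio of a positive result = 0.7/0.1 = 7.
Target posterior odds = 0.99/0.01 = 99.
Require 7ⁿ ≥ 99 ÷ (1/24) = 2376.
7³ = 343 falls short of 2376 but 7⁴ = 2401 reaches it, so n = 4.

4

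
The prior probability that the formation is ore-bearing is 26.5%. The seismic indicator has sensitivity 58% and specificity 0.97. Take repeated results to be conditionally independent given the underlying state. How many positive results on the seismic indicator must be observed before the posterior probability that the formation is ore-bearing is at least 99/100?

Prior odds = 0.265/0.735 = 53/147.
False-positive rate = 1 − 0.97 = 0.03; likelihood ratio of a positive = 0.58/0.03 = 58/3.
Target posterior odds = 0.99/0.01 = 99.
Require (58/3)ⁿ ≥ 99 ÷ (53/147) = 14553/53.
(58/3)¹ = 58/3 falls short of 14553/53 but (58/3)² = 3364/9 reaches it, so n = 2.

2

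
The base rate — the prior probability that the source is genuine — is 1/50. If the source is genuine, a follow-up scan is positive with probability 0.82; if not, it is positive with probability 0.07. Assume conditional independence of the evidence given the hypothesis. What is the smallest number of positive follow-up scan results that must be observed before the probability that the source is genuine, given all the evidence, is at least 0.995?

Prior odds = 0.02/0.98 = 1/49.
Likelihood ratio of a positive = 0.82/0.07 = 82/7.
Target posterior odds = 0.995/0.005 = 199.
Require (82/7)ⁿ ≥ 199 ÷ (1/49) = 9751.
(82/7)³ = 551368/343 falls short of 9751 but (82/7)⁴ = 45212176/2401 reaches it, so n = 4.

4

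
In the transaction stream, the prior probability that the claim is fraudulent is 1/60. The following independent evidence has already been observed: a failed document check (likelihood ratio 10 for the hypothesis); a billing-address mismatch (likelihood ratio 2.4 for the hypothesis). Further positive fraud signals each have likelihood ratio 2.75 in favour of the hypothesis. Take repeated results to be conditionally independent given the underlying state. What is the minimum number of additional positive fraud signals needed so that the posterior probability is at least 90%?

4

Prior odds = (1/60)/(59/60) = 1/59.
Combined Bayes factor of the evidence already in hand = 10 × 2.4 = 24.
Odds after that evidence = (1/59) × 24 = 24/59.
Target odds = 0.9/0.1 = 9.
Need 2.75ⁿ ≥ 9 ÷ (24/59) = 22.125.
2.75³ = 20.796875 falls short of 22.125 but 2.75⁴ = 57.19140625 reaches it, so n = 4.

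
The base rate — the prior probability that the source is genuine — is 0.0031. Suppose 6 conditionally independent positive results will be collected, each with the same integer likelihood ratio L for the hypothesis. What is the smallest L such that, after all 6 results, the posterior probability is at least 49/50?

6

Prior odds = 0.0031/0.9969 = 31/9969.
Target odds = 0.98/0.02 = 49.
Need L⁶ ≥ 49 ÷ (31/9969) = 488481/31.
5⁶ = 15625 < 488481/31 ≤ 46656 = 6⁶, so L = 6.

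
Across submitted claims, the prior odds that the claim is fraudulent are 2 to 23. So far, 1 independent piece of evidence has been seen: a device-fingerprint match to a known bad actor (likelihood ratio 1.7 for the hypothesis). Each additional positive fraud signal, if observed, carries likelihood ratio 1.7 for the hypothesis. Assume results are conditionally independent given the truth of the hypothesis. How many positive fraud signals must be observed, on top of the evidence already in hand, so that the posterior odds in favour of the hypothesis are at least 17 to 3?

7

Prior odds = 2/23.
Bayes factor of the evidence already in hand = 1.7.
Odds after that evidence = (2/23) × 1.7 = 17/115.
Target odds = 17/3.
Need 1.7ⁿ ≥ 17/3 ÷ (17/115) = 115/3.
1.7⁶ = 24137569/1000000 falls short of 115/3 but 1.7⁷ = 410338673/10000000 reaches it, so n = 7.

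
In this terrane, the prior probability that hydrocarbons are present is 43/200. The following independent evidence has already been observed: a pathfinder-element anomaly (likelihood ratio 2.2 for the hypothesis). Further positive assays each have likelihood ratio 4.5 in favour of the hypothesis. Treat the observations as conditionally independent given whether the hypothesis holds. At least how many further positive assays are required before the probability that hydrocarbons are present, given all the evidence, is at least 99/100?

4

Prior odds = 0.215/0.785 = 43/157.
Bayes factor of the evidence already in hand = 2.2.
Odds after that evidence = (43/157) × 2.2 = 473/785.
Target odds = 0.99/0.01 = 99.
Need 4.5ⁿ ≥ 99 ÷ (473/785) = 7065/43.
4.5³ = 91.125 falls short of 7065/43 but 4.5⁴ = 410.0625 reaches it, so n = 4.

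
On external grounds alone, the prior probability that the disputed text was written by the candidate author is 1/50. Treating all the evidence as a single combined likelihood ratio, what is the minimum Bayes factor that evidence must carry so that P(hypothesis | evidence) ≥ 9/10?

Prior odds = 0.02/0.98 = 1/49.
Target odds = 0.9/0.1 = 9.
Required Bayes factor = 9 ÷ (1/49) = 441.

441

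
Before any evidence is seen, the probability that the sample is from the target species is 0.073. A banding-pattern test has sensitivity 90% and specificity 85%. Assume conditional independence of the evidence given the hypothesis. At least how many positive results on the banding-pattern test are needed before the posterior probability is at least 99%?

4

Prior odds = 0.073/0.927 = 73/927.
False-positive rate = 1 − 0.85 = 0.15; likelihood ratio of a positive = 0.9/0.15 = 6.
Target odds: 0.99 ÷ 0.01 = 99.
Need (73/927) × 6ⁿ ≥ 99, i.e. 6ⁿ ≥ 91773/73.
6³ = 216 falls short of 91773/73 but 6⁴ = 1296 reaches it, so n = 4.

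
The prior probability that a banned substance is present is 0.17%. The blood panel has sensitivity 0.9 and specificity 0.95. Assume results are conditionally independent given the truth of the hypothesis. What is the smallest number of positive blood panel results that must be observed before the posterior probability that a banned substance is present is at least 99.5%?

5

Prior odds = 0.0017/0.9983 = 17/9983.
False-positive rate = 1 − 0.95 = 0.05; likelihood ratio of a positive = 0.9/0.05 = 18.
Target posterior odds = 0.995/0.005 = 199.
Need (17/9983) × 18ⁿ ≥ 199, i.e. 18ⁿ ≥ 1986617/17.
18⁴ = 104976 falls short of 1986617/17 but 18⁵ = 1889568 reaches it, so n = 5.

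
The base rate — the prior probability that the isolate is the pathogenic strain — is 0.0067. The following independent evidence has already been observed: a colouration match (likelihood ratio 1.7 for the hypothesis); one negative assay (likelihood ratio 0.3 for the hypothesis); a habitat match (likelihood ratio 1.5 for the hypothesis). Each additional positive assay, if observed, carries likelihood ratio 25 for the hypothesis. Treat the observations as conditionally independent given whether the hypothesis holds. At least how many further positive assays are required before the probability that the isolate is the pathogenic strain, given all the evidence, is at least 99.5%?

Prior odds = 0.0067/0.9933 = 67/9933.
Combined Bayes factor of the evidence already in hand = 1.7 × 0.3 × 1.5 = 0.765.
Odds after that evidence = (67/9933) × 0.765 = 3417/662200.
Target odds = 0.995/0.005 = 199.
Need 25ⁿ ≥ 199 ÷ (3417/662200) = 131777800/3417.
25³ = 15625 falls short of 131777800/3417 but 25⁴ = 390625 reaches it, so n = 4.

4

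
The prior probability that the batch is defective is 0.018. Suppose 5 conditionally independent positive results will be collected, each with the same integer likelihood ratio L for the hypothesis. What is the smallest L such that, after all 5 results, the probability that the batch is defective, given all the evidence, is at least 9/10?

Prior odds = 0.018/0.982 = 9/491.
Target odds = 0.9/0.1 = 9.
Need L⁵ ≥ 9 ÷ (9/491) = 491.
3⁵ = 243 < 491 ≤ 1024 = 4⁵, so L = 4.

4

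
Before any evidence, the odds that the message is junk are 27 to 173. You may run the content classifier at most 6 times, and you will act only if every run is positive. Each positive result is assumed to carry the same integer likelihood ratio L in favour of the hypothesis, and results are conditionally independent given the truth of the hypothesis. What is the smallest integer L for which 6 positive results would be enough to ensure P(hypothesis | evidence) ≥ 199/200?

4

Prior odds = 27/173.
Target odds = 0.995/0.005 = 199.
Need L⁶ ≥ 199 ÷ (27/173) = 34427/27.
3⁶ = 729 < 34427/27 ≤ 4096 = 4⁶, so L = 4.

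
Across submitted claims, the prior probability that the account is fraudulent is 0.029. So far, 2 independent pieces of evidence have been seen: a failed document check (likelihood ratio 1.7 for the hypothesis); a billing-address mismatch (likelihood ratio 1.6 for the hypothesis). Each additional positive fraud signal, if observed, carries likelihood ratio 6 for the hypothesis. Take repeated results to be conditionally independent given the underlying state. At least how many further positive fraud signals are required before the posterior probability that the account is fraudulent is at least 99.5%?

5

Prior odds = 0.029/0.971 = 29/971.
Combined Bayes factor of the evidence already in hand = 1.7 × 1.6 = 2.72.
Odds after that evidence = (29/971) × 2.72 = 1972/24275.
Target odds = 0.995/0.005 = 199.
Need 6ⁿ ≥ 199 ÷ (1972/24275) = 4830725/1972.
6⁴ = 1296 falls short of 4830725/1972 but 6⁵ = 7776 reaches it, so n = 5.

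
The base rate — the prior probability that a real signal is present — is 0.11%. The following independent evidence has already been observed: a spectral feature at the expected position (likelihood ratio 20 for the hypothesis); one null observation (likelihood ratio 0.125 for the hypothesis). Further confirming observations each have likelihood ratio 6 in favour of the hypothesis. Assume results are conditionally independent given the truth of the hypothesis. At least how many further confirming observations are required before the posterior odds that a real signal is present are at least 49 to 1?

6

Prior odds = 0.0011/0.9989 = 11/9989.
Combined Bayes factor of the evidence already in hand = 20 × 0.125 = 2.5.
Odds after that evidence = (11/9989) × 2.5 = 55/19978.
Target odds = 49.
Need 6ⁿ ≥ 49 ÷ (55/19978) = 978922/55.
6⁵ = 7776 falls short of 978922/55 but 6⁶ = 46656 reaches it, so n = 6.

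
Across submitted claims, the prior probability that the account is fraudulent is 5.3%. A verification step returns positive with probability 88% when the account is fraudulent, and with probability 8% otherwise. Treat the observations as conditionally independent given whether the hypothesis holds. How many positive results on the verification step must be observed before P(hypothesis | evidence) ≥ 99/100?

4

Prior odds = 0.053/0.947 = 53/947.
Likelihood ratio of a positive result = 0.88/0.08 = 11.
Target odds: 0.99 ÷ 0.01 = 99.
Require 11ⁿ ≥ 99 ÷ (53/947) = 93753/53.
11³ = 1331 falls short of 93753/53 but 11⁴ = 14641 reaches it, so n = 4.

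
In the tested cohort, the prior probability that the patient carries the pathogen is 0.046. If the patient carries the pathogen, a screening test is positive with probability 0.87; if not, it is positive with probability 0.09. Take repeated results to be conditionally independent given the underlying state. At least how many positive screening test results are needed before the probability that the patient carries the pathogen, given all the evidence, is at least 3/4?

Prior odds: 0.046 ÷ 0.954 = 23/477.
Likelihood ratio of a positive = 0.87/0.09 = 29/3.
Target posterior odds = 0.75/0.25 = 3.
Need (23/477) × (29/3)ⁿ ≥ 3, i.e. (29/3)ⁿ ≥ 1431/23.
(29/3)¹ = 29/3 falls short of 1431/23 but (29/3)² = 841/9 reaches it, so n = 2.

2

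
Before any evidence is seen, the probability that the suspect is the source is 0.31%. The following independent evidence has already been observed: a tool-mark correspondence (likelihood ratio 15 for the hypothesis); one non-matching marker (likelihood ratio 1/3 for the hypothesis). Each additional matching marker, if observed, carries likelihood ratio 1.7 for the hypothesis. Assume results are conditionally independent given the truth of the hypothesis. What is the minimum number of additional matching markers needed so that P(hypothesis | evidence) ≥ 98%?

16

Prior odds = 0.0031/0.9969 = 31/9969.
Combined Bayes factor of the evidence already in hand = 15 × (1/3) = 5.
Odds after that evidence = (31/9969) × 5 = 155/9969.
Target odds = 0.98/0.02 = 49.
Need 1.7ⁿ ≥ 49 ÷ (155/9969) = 488481/155.
1.7¹⁵ ≈2862.42 falls short of 488481/155 but 1.7¹⁶ ≈4866.12 reaches it, so n = 16.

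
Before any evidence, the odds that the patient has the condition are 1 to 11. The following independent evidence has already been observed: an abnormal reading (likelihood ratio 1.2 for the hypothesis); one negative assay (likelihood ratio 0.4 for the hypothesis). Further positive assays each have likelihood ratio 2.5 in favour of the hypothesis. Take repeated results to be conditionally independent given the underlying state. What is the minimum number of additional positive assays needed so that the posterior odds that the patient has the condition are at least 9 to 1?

6

Prior odds = 1/11.
Combined Bayes factor of the evidence already in hand = 1.2 × 0.4 = 0.48.
Odds after that evidence = (1/11) × 0.48 = 12/275.
Target odds = 9.
Need 2.5ⁿ ≥ 9 ÷ (12/275) = 206.25.
2.5⁵ = 97.65625 falls short of 206.25 but 2.5⁶ = 244.140625 reaches it, so n = 6.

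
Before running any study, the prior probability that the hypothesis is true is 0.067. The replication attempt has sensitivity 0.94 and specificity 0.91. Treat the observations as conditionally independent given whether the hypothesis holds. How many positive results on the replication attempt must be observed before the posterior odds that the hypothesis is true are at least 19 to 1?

Prior odds = 0.067/0.933 = 67/933.
False-positive rate = 1 − 0.91 = 0.09; likelihood ratio of a positive = 0.94/0.09 = 94/9.
Target odds = 19.
Require (94/9)ⁿ ≥ 19 ÷ (67/933) = 17727/67.
(94/9)² = 8836/81 falls short of 17727/67 but (94/9)³ = 830584/729 reaches it, so n = 3.

3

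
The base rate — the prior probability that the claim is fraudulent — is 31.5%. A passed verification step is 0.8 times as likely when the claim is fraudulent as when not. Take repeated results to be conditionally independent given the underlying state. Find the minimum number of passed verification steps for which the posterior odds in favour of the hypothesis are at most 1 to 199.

Prior odds: 0.315 ÷ 0.685 = 63/137.
Likelihood ratio per passed verification step = 0.8.
Target odds = 1/199.
Require 0.8ⁿ ≤ 1/199 ÷ (63/137) = 137/12537.
0.8²⁰ ≈0.0115292 is still above 137/12537 but 0.8²¹ ≈0.00922337 is at or below it, so n = 21.

21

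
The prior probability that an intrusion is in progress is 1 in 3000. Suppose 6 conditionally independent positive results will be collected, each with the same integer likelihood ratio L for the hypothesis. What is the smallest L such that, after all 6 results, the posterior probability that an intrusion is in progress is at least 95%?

7

Prior odds = (1/3000)/(2999/3000) = 1/2999.
Target odds = 0.95/0.05 = 19.
Need L⁶ ≥ 19 ÷ (1/2999) = 56981.
6⁶ = 46656 < 56981 ≤ 117649 = 7⁶, so L = 7.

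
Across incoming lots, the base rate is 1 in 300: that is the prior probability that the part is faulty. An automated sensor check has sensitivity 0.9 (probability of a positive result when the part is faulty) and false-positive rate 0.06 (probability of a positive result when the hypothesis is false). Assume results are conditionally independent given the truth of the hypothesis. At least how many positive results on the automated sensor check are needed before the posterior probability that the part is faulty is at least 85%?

Prior odds: (1/300) ÷ (299/300) = 1/299.
Likelihood ratio of a positive result = 0.9/0.06 = 15.
Target odds: 0.85 ÷ 0.15 = 17/3.
Require 15ⁿ ≥ 17/3 ÷ (1/299) = 5083/3.
15² = 225 falls short of 5083/3 but 15³ = 3375 reaches it, so n = 3.

3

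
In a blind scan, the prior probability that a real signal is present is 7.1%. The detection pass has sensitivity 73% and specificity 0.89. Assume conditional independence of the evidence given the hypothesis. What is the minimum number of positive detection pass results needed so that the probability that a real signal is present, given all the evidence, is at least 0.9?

Prior odds: 0.071 ÷ 0.929 = 71/929.
False-positive rate = 1 − 0.89 = 0.11; likelihood ratio of a positive = 0.73/0.11 = 73/11.
Target odds: 0.9 ÷ 0.1 = 9.
Need (71/929) × (73/11)ⁿ ≥ 9, i.e. (73/11)ⁿ ≥ 8361/71.
(73/11)² = 5329/121 falls short of 8361/71 but (73/11)³ = 389017/1331 reaches it, so n = 3.

3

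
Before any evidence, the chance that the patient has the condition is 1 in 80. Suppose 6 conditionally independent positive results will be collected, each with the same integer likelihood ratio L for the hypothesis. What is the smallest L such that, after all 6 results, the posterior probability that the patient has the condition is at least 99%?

Prior odds = 0.0125/0.9875 = 1/79.
Target odds = 0.99/0.01 = 99.
Need L⁶ ≥ 99 ÷ (1/79) = 7821.
4⁶ = 4096 < 7821 ≤ 15625 = 5⁶, so L = 5.

5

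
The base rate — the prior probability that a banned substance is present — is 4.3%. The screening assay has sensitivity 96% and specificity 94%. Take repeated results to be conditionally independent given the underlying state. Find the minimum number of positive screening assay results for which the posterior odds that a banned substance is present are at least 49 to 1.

3

Prior odds: 0.043 ÷ 0.957 = 43/957.
False-positive rate = 1 − 0.94 = 0.06; likelihood ratio of a positive = 0.96/0.06 = 16.
Target odds = 49.
Require 16ⁿ ≥ 49 ÷ (43/957) = 46893/43.
16² = 256 falls short of 46893/43 but 16³ = 4096 reaches it, so n = 3.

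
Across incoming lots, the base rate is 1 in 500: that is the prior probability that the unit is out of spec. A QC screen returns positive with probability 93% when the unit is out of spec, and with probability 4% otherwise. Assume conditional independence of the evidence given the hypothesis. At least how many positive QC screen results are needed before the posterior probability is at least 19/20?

Prior odds = 0.002/0.998 = 1/499.
Likelihood ratio of a positive result = 0.93/0.04 = 23.25.
Target posterior odds = 0.95/0.05 = 19.
Require 23.25ⁿ ≥ 19 ÷ (1/499) = 9481.
23.25² = 540.5625 falls short of 9481 but 23.25³ = 804357/64 reaches it, so n = 3.

3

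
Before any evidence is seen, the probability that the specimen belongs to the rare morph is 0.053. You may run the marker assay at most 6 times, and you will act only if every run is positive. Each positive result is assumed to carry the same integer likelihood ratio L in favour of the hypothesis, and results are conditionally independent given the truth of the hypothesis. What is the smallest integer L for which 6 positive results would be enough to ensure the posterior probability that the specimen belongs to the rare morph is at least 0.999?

6

Prior odds = 0.053/0.947 = 53/947.
Target odds = 0.999/0.001 = 999.
Need L⁶ ≥ 999 ÷ (53/947) = 946053/53.
5⁶ = 15625 < 946053/53 ≤ 46656 = 6⁶, so L = 6.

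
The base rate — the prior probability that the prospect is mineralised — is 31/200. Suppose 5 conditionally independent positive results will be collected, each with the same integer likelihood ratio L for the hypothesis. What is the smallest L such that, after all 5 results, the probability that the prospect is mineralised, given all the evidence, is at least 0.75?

2

Prior odds = 0.155/0.845 = 31/169.
Target odds = 0.75/0.25 = 3.
Need L⁵ ≥ 3 ÷ (31/169) = 507/31.
1⁵ = 1 < 507/31 ≤ 32 = 2⁵, so L = 2.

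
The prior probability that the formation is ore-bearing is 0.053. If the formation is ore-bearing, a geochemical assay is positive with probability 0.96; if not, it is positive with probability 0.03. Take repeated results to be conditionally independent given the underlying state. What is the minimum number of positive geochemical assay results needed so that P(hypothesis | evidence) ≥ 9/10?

Prior odds: 0.053 ÷ 0.947 = 53/947.
Likelihood ratio of a positive = 0.96/0.03 = 32.
Target odds: 0.9 ÷ 0.1 = 9.
Require 32ⁿ ≥ 9 ÷ (53/947) = 8523/53.
32¹ = 32 falls short of 8523/53 but 32² = 1024 reaches it, so n = 2.

2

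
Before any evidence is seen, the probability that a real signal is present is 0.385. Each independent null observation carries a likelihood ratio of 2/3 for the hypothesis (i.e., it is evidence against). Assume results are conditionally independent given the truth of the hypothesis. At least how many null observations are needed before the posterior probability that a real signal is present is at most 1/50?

9

Prior odds: 0.385 ÷ 0.615 = 77/123.
Likelihood ratio per null observation = 2/3.
Target posterior odds = 0.02/0.98 = 1/49.
Need (77/123) × (2/3)ⁿ ≤ 1/49, i.e. (2/3)ⁿ ≤ 123/3773.
(2/3)⁸ = 256/6561 is still above 123/3773 but (2/3)⁹ = 512/19683 is at or below it, so n = 9.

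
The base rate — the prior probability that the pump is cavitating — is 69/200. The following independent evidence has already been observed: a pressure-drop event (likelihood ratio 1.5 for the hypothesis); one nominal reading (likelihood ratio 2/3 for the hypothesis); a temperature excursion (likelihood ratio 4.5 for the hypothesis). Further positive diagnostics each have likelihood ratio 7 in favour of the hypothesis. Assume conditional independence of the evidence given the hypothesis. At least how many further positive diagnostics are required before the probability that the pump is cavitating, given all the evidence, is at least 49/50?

Prior odds = 0.345/0.655 = 69/131.
Combined Bayes factor of the evidence already in hand = 1.5 × (2/3) × 4.5 = 4.5.
Odds after that evidence = (69/131) × 4.5 = 621/262.
Target odds = 0.98/0.02 = 49.
Need 7ⁿ ≥ 49 ÷ (621/262) = 12838/621.
7¹ = 7 falls short of 12838/621 but 7² = 49 reaches it, so n = 2.

2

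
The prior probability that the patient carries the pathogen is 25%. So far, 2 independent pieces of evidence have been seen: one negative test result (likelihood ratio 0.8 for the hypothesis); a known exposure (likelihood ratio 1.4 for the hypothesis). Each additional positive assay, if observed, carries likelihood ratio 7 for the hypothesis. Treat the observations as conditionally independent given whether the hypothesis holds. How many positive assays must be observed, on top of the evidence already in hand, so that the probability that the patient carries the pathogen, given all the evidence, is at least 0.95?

Prior odds = 0.25/0.75 = 1/3.
Combined Bayes factor of the evidence already in hand = 0.8 × 1.4 = 1.12.
Odds after that evidence = (1/3) × 1.12 = 28/75.
Target odds = 0.95/0.05 = 19.
Need 7ⁿ ≥ 19 ÷ (28/75) = 1425/28.
7² = 49 falls short of 1425/28 but 7³ = 343 reaches it, so n = 3.

3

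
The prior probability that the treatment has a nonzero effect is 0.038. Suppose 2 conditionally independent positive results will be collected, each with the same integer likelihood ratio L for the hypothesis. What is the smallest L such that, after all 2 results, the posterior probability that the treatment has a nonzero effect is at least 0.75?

9

Prior odds = 0.038/0.962 = 19/481.
Target odds = 0.75/0.25 = 3.
Need L² ≥ 3 ÷ (19/481) = 1443/19.
8² = 64 < 1443/19 ≤ 81 = 9², so L = 9.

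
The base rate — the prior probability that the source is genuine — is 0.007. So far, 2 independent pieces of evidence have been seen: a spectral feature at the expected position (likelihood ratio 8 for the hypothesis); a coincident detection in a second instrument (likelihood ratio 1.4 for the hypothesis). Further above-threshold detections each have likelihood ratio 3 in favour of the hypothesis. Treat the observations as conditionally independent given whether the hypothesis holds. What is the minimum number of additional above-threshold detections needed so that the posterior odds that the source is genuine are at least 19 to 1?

Prior odds = 0.007/0.993 = 7/993.
Combined Bayes factor of the evidence already in hand = 8 × 1.4 = 11.2.
Odds after that evidence = (7/993) × 11.2 = 392/4965.
Target odds = 19.
Need 3ⁿ ≥ 19 ÷ (392/4965) = 94335/392.
3⁴ = 81 falls short of 94335/392 but 3⁵ = 243 reaches it, so n = 5.

5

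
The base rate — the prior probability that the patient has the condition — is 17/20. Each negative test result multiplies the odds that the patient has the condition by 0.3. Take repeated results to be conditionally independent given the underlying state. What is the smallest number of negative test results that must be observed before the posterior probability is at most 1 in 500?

7

Prior odds = 0.85/0.15 = 17/3.
Likelihood ratio per negative test result = 0.3.
Target odds: 0.002 ÷ 0.998 = 1/499.
Need (17/3) × 0.3ⁿ ≤ 1/499, i.e. 0.3ⁿ ≤ 3/8483.
0.3⁶ = 729/1000000 is still above 3/8483 but 0.3⁷ = 2187/10000000 is at or below it, so n = 7.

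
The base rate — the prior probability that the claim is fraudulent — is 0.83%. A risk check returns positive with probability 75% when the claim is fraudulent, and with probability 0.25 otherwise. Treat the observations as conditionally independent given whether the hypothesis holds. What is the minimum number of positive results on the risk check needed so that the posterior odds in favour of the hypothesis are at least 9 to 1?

7

Prior odds = 0.0083/0.9917 = 83/9917.
Likelihood ratio of a positive result = 0.75/0.25 = 3.
Target odds = 9.
Need (83/9917) × 3ⁿ ≥ 9, i.e. 3ⁿ ≥ 89253/83.
3⁶ = 729 falls short of 89253/83 but 3⁷ = 2187 reaches it, so n = 7.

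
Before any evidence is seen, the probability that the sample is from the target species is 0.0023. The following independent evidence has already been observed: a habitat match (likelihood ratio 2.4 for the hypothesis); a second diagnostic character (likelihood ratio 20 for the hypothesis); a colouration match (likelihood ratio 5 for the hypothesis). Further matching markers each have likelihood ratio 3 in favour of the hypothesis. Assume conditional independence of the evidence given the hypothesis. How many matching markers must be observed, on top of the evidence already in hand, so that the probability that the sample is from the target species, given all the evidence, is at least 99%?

Prior odds = 0.0023/0.9977 = 23/9977.
Combined Bayes factor of the evidence already in hand = 2.4 × 20 × 5 = 240.
Odds after that evidence = (23/9977) × 240 = 5520/9977.
Target odds = 0.99/0.01 = 99.
Need 3ⁿ ≥ 99 ÷ (5520/9977) = 329241/1840.
3⁴ = 81 falls short of 329241/1840 but 3⁵ = 243 reaches it, so n = 5.

5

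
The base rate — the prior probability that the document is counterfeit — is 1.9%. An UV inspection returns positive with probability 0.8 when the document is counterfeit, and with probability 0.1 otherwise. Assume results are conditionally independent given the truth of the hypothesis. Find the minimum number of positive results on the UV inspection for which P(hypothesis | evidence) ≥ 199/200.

5

Prior odds = 0.019/0.981 = 19/981.
Likelihood ratio of a positive result = 0.8/0.1 = 8.
Target odds: 0.995 ÷ 0.005 = 199.
Need (19/981) × 8ⁿ ≥ 199, i.e. 8ⁿ ≥ 195219/19.
8⁴ = 4096 falls short of 195219/19 but 8⁵ = 32768 reaches it, so n = 5.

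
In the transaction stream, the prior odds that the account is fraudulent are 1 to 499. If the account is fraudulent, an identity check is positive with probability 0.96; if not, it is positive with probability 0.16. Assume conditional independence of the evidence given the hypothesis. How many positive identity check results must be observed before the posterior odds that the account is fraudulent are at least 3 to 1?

Prior odds = 1/499.
Likelihood ratio of a positive = 0.96/0.16 = 6.
Target odds = 3.
Need (1/499) × 6ⁿ ≥ 3, i.e. 6ⁿ ≥ 1497.
6⁴ = 1296 falls short of 1497 but 6⁵ = 7776 reaches it, so n = 5.

5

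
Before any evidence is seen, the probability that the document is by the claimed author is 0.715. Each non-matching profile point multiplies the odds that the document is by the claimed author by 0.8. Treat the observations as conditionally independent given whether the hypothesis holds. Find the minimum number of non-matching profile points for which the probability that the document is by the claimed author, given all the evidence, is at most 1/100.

Prior odds: 0.715 ÷ 0.285 = 143/57.
Likelihood ratio per non-matching profile point = 0.8.
Target odds: 0.01 ÷ 0.99 = 1/99.
Require 0.8ⁿ ≤ 1/99 ÷ (143/57) = 19/4719.
0.8²⁴ ≈0.00472237 is still above 19/4719 but 0.8²⁵ ≈0.00377789 is at or below it, so n = 25.

25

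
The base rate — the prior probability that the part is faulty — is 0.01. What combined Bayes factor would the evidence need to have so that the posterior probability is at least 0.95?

Prior odds = 0.01/0.99 = 1/99.
Target odds = 0.95/0.05 = 19.
Required Bayes factor = 19 ÷ (1/99) = 1881.

1881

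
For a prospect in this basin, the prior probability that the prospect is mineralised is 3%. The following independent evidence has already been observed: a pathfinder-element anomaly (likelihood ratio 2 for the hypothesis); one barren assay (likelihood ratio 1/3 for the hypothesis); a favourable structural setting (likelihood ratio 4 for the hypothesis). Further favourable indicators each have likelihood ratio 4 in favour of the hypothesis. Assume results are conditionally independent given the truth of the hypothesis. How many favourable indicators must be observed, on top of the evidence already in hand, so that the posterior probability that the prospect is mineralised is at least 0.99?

Prior odds = 0.03/0.97 = 3/97.
Combined Bayes factor of the evidence already in hand = 2 × (1/3) × 4 = 8/3.
Odds after that evidence = (3/97) × 8/3 = 8/97.
Target odds = 0.99/0.01 = 99.
Need 4ⁿ ≥ 99 ÷ (8/97) = 1200.375.
4⁵ = 1024 falls short of 1200.375 but 4⁶ = 4096 reaches it, so n = 6.

6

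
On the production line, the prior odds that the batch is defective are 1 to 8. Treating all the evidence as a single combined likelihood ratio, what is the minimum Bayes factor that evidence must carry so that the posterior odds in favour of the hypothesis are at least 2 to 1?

Prior odds = 0.125.
Target odds = 2.
Required Bayes factor = 2 ÷ 0.125 = 16.

16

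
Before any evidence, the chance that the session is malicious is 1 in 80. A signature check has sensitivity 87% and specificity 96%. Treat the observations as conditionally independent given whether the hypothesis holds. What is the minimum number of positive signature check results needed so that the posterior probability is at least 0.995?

Prior odds = 0.0125/0.9875 = 1/79.
False-positive rate = 1 − 0.96 = 0.04; likelihood ratio of a positive = 0.87/0.04 = 21.75.
Target odds: 0.995 ÷ 0.005 = 199.
Require 21.75ⁿ ≥ 199 ÷ (1/79) = 15721.
21.75³ = 658503/64 falls short of 15721 but 21.75⁴ = 57289761/256 reaches it, so n = 4.

4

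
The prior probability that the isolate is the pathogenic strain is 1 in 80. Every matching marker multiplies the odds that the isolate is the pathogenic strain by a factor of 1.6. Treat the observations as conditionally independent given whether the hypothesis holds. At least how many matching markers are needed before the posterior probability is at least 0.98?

Prior odds: 0.0125 ÷ 0.9875 = 1/79.
Likelihood ratio per matching marker = 1.6.
Target posterior odds = 0.98/0.02 = 49.
Require 1.6ⁿ ≥ 49 ÷ (1/79) = 3871.
1.6¹⁷ ≈2951.48 falls short of 3871 but 1.6¹⁸ ≈4722.37 reaches it, so n = 18.

18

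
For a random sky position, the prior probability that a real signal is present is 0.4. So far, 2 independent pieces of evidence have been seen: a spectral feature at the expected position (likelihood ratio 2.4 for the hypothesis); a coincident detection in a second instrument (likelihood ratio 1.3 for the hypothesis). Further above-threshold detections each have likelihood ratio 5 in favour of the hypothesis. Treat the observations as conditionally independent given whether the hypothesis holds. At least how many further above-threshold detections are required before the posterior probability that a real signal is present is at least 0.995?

3

Prior odds = 0.4/0.6 = 2/3.
Combined Bayes factor of the evidence already in hand = 2.4 × 1.3 = 3.12.
Odds after that evidence = (2/3) × 3.12 = 2.08.
Target odds = 0.995/0.005 = 199.
Need 5ⁿ ≥ 199 ÷ 2.08 = 4975/52.
5² = 25 falls short of 4975/52 but 5³ = 125 reaches it, so n = 3.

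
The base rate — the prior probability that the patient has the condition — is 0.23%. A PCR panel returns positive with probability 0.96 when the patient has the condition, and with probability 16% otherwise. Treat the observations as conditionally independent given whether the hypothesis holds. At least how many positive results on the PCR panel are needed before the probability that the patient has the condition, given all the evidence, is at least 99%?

Prior odds = 0.0023/0.9977 = 23/9977.
Likelihood ratio of a positive result = 0.96/0.16 = 6.
Target posterior odds = 0.99/0.01 = 99.
Need (23/9977) × 6ⁿ ≥ 99, i.e. 6ⁿ ≥ 987723/23.
6⁵ = 7776 falls short of 987723/23 but 6⁶ = 46656 reaches it, so n = 6.

6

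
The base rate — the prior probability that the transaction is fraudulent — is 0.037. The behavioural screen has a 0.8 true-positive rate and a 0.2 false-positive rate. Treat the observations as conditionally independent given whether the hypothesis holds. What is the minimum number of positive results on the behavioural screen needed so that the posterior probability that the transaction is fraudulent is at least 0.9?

Prior odds: 0.037 ÷ 0.963 = 37/963.
Likelihood ratio of a positive result = 0.8/0.2 = 4.
Target odds: 0.9 ÷ 0.1 = 9.
Require 4ⁿ ≥ 9 ÷ (37/963) = 8667/37.
4³ = 64 falls short of 8667/37 but 4⁴ = 256 reaches it, so n = 4.

4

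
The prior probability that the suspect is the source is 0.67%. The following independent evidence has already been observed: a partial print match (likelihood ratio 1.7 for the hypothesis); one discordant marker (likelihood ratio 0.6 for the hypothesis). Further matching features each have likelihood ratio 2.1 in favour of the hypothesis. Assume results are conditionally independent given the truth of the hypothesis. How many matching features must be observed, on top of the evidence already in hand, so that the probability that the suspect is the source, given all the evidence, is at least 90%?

10

Prior odds = 0.0067/0.9933 = 67/9933.
Combined Bayes factor of the evidence already in hand = 1.7 × 0.6 = 1.02.
Odds after that evidence = (67/9933) × 1.02 = 1139/165550.
Target odds = 0.9/0.1 = 9.
Need 2.1ⁿ ≥ 9 ÷ (1139/165550) = 1489950/1139.
2.1⁹ ≈794.28 falls short of 1489950/1139 but 2.1¹⁰ ≈1667.99 reaches it, so n = 10.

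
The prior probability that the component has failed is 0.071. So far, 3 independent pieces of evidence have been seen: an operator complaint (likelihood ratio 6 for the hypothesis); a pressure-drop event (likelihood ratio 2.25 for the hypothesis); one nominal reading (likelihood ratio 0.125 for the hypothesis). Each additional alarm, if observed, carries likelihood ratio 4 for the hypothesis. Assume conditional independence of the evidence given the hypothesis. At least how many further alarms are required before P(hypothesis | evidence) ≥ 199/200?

Prior odds = 0.071/0.929 = 71/929.
Combined Bayes factor of the evidence already in hand = 6 × 2.25 × 0.125 = 1.6875.
Odds after that evidence = (71/929) × 1.6875 = 1917/14864.
Target odds = 0.995/0.005 = 199.
Need 4ⁿ ≥ 199 ÷ (1917/14864) = 2957936/1917.
4⁵ = 1024 falls short of 2957936/1917 but 4⁶ = 4096 reaches it, so n = 6.

6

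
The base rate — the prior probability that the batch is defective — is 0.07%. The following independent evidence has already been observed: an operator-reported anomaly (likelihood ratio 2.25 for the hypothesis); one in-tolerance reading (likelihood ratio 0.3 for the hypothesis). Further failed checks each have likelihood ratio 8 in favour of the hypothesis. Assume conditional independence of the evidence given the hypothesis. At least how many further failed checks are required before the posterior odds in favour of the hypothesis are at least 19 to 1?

Prior odds = 0.0007/0.9993 = 7/9993.
Combined Bayes factor of the evidence already in hand = 2.25 × 0.3 = 0.675.
Odds after that evidence = (7/9993) × 0.675 = 63/133240.
Target odds = 19.
Need 8ⁿ ≥ 19 ÷ (63/133240) = 2531560/63.
8⁵ = 32768 falls short of 2531560/63 but 8⁶ = 262144 reaches it, so n = 6.

6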